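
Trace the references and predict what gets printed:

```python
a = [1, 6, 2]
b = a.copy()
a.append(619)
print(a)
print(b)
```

Key concept: list.copy() creates independent copy.
Step by step:
`a = [1, 6, 2]` → a = [1, 6, 2]
`b = a.copy()` → b = [1, 6, 2]
`a.append(619)` → a = [1, 6, 2, 619]
`print(a)` → prints [1, 6, 2, 619]
`print(b)` → prints [1, 6, 2]

Answer:
[1, 6, 2, 619]
[1, 6, 2]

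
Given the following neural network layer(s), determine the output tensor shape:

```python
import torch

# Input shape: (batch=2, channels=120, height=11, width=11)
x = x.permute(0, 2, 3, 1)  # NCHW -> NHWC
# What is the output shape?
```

Input: (2, 120, 11, 11) -> Output: (2, 11, 11, 120)

Answer: (2, 11, 11, 120)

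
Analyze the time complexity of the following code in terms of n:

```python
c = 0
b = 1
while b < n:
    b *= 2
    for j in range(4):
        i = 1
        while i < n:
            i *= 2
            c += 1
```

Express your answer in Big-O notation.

Each loop level contributes: log n × 1 × log n. Multiplying the contributions gives O(log² n).

Answer: O(log² n)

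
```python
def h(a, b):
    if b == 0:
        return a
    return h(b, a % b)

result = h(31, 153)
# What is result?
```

h(31, 153) -> h(153, 31) -> h(31, 29) -> h(29, 2) -> h(2, 1) -> h(1, 0) -> 1

Answer: 1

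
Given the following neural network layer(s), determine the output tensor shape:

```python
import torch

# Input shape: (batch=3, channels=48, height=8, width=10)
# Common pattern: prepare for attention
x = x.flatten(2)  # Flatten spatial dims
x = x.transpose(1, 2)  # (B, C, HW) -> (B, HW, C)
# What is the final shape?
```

Input: (3, 48, 8, 10) -> after flatten(2): (3, 48, 80) -> Output: (3, 80, 48)

Answer: (3, 80, 48)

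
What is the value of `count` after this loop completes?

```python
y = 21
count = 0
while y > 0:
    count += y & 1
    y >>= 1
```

Count set bits in 21 (binary: 0b10101)
`count` takes the values: 0 → 1 → 2 → 3

Answer: 3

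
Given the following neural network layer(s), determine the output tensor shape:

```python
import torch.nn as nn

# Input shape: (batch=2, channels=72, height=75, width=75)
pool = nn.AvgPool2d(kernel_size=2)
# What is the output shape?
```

Input: (2, 72, 75, 75) -> Output: (2, 72, 37, 37)

Answer: (2, 72, 37, 37)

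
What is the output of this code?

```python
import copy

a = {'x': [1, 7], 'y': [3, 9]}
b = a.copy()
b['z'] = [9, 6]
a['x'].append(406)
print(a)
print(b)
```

Key concept: shallow copy of dict with mutable values.
Step by step:
`a = {'x': [1, 7], 'y': [3, 9]}` → a = {'x': [1, 7], 'y': [3, 9]}
`b = a.copy()` → b = {'x': [1, 7], 'y': [3, 9]}
`b['z'] = [9, 6]` → b = {'x': [1, 7], 'y': [3, 9], 'z': [9, 6]}
`a['x'].append(406)` → a = {'x': [1, 7, 406], 'y': [3, 9]}; b = {'x': [1, 7, 406], 'y': [3, 9], 'z': [9, 6]}
`print(a)` → prints {'x': [1, 7, 406], 'y': [3, 9]}
`print(b)` → prints {'x': [1, 7, 406], 'y': [3, 9], 'z': [9, 6]}

Answer:
{'x': [1, 7, 406], 'y': [3, 9]}
{'x': [1, 7, 406], 'y': [3, 9], 'z': [9, 6]}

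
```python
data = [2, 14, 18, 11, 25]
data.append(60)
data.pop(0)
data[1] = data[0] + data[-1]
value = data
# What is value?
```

Trace:
`data = [2, 14, 18, 11, 25]` → data = [2, 14, 18, 11, 25]
`data.append(60)` → data = [2, 14, 18, 11, 25, 60]
`data.pop(0)` → data = [14, 18, 11, 25, 60]
`data[1] = data[0] + data[-1]` → data = [14, 74, 11, 25, 60]
`value = data` → value = [14, 74, 11, 25, 60]
So value = [14, 74, 11, 25, 60]

Answer: [14, 74, 11, 25, 60]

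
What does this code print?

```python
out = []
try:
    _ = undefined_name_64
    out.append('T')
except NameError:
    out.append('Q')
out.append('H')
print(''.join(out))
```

Execution trace: 'Q' (except NameError) → 'H' (after the try/except). Output: QH

Answer: QH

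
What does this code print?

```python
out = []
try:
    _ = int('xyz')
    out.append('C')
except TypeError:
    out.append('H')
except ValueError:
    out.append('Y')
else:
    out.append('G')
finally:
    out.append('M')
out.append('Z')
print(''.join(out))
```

Execution trace: 'Y' (except ValueError) → 'M' (finally) → 'Z' (after the try/except). Output: YMZ

Answer: YMZ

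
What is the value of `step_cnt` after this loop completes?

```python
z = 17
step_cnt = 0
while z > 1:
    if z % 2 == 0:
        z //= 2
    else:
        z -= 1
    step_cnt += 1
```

Steps to reduce 17 to 1
`step_cnt` takes the values: 0 → 1 → 2 → 3 → 4 → 5

Answer: 5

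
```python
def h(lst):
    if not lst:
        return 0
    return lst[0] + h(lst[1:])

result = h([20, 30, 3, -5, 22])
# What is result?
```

20 + 30 + 3 + (-5) + 22 + 0 = 70

Answer: 70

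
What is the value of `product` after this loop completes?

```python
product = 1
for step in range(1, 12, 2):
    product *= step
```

Product of 1, 3, 5, ... up to 11
`product` takes the values: 1 → 3 → 15 → 105 → 945 → 10395

Answer: 10395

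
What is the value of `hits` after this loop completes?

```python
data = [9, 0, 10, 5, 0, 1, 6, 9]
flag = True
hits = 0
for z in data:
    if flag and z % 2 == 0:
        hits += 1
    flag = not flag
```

Count even values at even positions
`hits` takes the values: 0 → 1 → 2 → 3

Answer: 3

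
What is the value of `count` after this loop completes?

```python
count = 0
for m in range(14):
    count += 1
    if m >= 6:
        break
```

Loop breaks when m reaches 6, count is 7
`count` takes the values: 0 → 1 → 2 → 3 → 4 → 5 → 6 → 7

Answer: 7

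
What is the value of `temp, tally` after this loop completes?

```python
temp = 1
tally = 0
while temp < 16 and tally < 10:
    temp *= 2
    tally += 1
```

Double until >= 16 or 10 iterations
`temp, tally` takes the values: (1, 0) → (2, 0) → (2, 1) → (4, 1) → (4, 2) → (8, 2) → (8, 3) → (16, 3) → (16, 4)

Answer: 16, 4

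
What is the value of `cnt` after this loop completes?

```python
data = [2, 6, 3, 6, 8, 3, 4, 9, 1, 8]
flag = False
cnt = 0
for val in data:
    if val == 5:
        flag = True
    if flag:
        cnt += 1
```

Count elements after first 5 in [2, 6, 3, 6, 8, 3, 4, 9, 1, 8]
`cnt` takes the values: 0

Answer: 0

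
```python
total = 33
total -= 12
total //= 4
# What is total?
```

Trace:
`total = 33` → total = 33
`total -= 12` → total = 21
`total //= 4` → total = 5
So total = 5

Answer: 5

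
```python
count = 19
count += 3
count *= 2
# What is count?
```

Trace:
`count = 19` → count = 19
`count += 3` → count = 22
`count *= 2` → count = 44
So count = 44

Answer: 44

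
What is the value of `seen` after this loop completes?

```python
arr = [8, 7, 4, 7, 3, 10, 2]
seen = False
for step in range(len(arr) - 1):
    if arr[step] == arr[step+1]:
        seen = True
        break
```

Check consecutive duplicates in [8, 7, 4, 7, 3, 10, 2]
`seen` takes the values: False

Answer: False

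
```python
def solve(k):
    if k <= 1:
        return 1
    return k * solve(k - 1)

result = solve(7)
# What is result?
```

solve(7) = 7 * 6 * 5 * 4 * 3 * 2 * 1 = 5040

Answer: 5040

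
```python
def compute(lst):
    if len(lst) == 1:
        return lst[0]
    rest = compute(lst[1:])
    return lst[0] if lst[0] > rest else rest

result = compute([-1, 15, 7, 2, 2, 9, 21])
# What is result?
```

Recursive max over [-1, 15, 7, 2, 2, 9, 21] = 21

Answer: 21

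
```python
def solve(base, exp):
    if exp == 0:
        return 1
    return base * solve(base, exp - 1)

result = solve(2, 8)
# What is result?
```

solve(2, 8) = 2 * 2 * 2 * 2 * 2 * 2 * 2 * 2 = 256

Answer: 256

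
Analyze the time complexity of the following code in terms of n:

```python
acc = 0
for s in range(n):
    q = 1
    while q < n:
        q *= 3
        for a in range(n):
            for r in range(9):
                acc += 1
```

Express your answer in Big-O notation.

Each loop level contributes: n × log n × n × 1. Multiplying the contributions gives O(n^2 log n).

Answer: O(n^2 log n)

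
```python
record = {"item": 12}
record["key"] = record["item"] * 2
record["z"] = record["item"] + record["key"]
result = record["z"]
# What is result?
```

Trace:
`record = {"item": 12}` → record = {'item': 12}
`record["key"] = record["item"] * 2` → record = {'item': 12, 'key': 24}
`record["z"] = record["item"] + record["key"]` → record = {'item': 12, 'key': 24, 'z': 36}
`result = record["z"]` → result = 36
So result = 36

Answer: 36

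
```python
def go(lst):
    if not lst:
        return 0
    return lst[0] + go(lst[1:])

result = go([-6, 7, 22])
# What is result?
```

(-6) + 7 + 22 + 0 = 23

Answer: 23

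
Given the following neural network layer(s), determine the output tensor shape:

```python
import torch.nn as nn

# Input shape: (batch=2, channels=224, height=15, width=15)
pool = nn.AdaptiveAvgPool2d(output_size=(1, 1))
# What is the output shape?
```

Input: (2, 224, 15, 15) -> Output: (2, 224, 1, 1)

Answer: (2, 224, 1, 1)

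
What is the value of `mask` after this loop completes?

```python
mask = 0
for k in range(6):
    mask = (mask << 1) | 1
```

Build 6 consecutive 1-bits: 0b111111
`mask` takes the values: 0 → 1 → 3 → 7 → 15 → 31 → 63

Answer: 63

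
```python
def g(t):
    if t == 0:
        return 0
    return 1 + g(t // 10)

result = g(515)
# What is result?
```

Count of digits of 515: 3

Answer: 3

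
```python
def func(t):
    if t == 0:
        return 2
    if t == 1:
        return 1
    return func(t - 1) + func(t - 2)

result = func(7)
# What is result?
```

Build up from base cases: func(0)=2, func(1)=1, func(2)=3, func(3)=4, func(4)=7, func(5)=11, func(6)=18, ..., func(7)=29

Answer: 29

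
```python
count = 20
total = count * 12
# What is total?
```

Trace:
`count = 20` → count = 20
`total = count * 12` → total = 240
So total = 240

Answer: 240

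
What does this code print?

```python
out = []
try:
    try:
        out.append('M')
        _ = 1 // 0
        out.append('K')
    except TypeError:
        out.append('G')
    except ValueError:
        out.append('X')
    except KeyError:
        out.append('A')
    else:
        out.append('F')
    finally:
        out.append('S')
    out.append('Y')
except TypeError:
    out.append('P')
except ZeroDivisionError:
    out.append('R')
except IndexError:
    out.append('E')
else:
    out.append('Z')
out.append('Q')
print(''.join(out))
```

Execution trace: 'M' (inner try body) → 'S' (inner finally) → 'R' (except ZeroDivisionError) → 'Q' (after the try/except). Output: MSRQ

Answer: MSRQ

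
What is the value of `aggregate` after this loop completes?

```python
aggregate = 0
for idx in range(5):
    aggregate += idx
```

Sum of 0 to 4 = 10
`aggregate` takes the values: 0 → 1 → 3 → 6 → 10

Answer: 10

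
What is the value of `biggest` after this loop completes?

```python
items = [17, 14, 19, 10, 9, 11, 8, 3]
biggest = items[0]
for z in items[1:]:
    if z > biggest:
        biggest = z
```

Maximum of [17, 14, 19, 10, 9, 11, 8, 3]
`biggest` takes the values: 17 → 19

Answer: 19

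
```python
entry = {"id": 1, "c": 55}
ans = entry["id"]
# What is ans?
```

Trace:
`entry = {"id": 1, "c": 55}` → entry = {'id': 1, 'c': 55}
`ans = entry["id"]` → ans = 1
So ans = 1

Answer: 1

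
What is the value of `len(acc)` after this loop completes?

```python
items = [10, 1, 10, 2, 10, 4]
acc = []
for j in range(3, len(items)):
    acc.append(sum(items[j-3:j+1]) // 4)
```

Number of 4-element averages
`acc` takes the values: [] → [5] → [5, 5] → [5, 5, 6]
So `len(acc)` = 3

Answer: 3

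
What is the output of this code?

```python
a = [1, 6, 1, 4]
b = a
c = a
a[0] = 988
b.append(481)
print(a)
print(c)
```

Key concept: multiple aliases.
Step by step:
`a = [1, 6, 1, 4]` → a = [1, 6, 1, 4]
`b = a` → b = [1, 6, 1, 4] (same object as a)
`c = a` → c = [1, 6, 1, 4] (same object as a, b)
`a[0] = 988` → a = [988, 6, 1, 4] (same object as b, c); b = [988, 6, 1, 4] (same object as a, c); c = [988, 6, 1, 4] (same object as a, b)
`b.append(481)` → a = [988, 6, 1, 4, 481] (same object as b, c); b = [988, 6, 1, 4, 481] (same object as a, c); c = [988, 6, 1, 4, 481] (same object as a, b)
`print(a)` → prints [988, 6, 1, 4, 481]
`print(c)` → prints [988, 6, 1, 4, 481]

Answer:
[988, 6, 1, 4, 481]
[988, 6, 1, 4, 481]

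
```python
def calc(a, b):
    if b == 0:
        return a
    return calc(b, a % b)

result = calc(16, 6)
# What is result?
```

calc(16, 6) -> calc(6, 4) -> calc(4, 2) -> calc(2, 0) -> 2

Answer: 2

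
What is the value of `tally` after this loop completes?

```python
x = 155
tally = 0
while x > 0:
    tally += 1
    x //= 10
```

Count digits by repeated division by 10
`tally` takes the values: 0 → 1 → 2 → 3

Answer: 3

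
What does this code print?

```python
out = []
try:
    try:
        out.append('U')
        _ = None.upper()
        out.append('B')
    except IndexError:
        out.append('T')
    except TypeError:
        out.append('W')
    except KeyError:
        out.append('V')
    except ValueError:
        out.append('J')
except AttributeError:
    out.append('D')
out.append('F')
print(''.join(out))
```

Execution trace: 'U' (try body) → 'D' (outer except AttributeError) → 'F' (after the try/except). Output: UDF

Answer: UDF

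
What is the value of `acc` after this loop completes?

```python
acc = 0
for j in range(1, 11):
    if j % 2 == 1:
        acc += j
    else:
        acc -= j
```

Add odd, subtract even
`acc` takes the values: 0 → 1 → -1 → 2 → -2 → 3 → -3 → 4 → -4 → 5 → -5

Answer: -5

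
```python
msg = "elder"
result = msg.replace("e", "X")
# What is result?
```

Trace:
`msg = "elder"` → msg = 'elder'
`result = msg.replace("e", "X")` → result = 'XldXr'
So result = 'XldXr'

Answer: 'XldXr'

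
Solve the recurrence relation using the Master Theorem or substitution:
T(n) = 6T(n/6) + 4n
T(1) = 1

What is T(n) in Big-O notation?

By Master Theorem: a=6, b=6, f(n)=4n. Since log_6(6) = 1 and f(n) = Θ(n^1), Case 2 applies. T(n) = O(n log n).

Answer: O(n log n)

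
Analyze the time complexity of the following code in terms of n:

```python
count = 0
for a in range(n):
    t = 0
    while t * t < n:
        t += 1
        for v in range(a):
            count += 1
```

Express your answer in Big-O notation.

Each loop level contributes: n × √n × n. Multiplying the contributions gives O(n^2√n).

Answer: O(n^2√n)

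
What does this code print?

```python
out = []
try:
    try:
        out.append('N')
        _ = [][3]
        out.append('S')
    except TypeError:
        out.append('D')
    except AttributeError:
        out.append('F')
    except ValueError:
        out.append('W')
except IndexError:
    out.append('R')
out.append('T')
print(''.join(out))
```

Execution trace: 'N' (inner try body) → 'R' (outer except IndexError) → 'T' (after the try/except). Output: NRT

Answer: NRT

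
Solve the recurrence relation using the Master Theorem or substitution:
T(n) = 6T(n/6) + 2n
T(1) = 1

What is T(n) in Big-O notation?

By Master Theorem: a=6, b=6, f(n)=2n. Since log_6(6) = 1 and f(n) = Θ(n^1), Case 2 applies. T(n) = O(n log n).

Answer: O(n log n)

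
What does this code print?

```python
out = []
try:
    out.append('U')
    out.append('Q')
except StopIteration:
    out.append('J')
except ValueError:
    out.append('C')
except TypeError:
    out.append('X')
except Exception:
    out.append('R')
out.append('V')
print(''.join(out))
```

Execution trace: 'U' (try body) → 'Q' (try body, no exception) → 'V' (after the try/except). Output: UQV

Answer: UQV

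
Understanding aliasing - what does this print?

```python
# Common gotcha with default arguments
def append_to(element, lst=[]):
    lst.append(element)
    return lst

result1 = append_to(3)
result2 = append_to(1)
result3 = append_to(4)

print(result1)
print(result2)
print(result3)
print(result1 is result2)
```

Key concept: mutable default argument gotcha.
Step by step:
`result1 = append_to(3)` → result1 = [3]
`result2 = append_to(1)` → result1 = [3, 1] (same object as result2); result2 = [3, 1] (same object as result1)
`result3 = append_to(4)` → result1 = [3, 1, 4] (same object as result2, result3); result2 = [3, 1, 4] (same object as result1, result3); result3 = [3, 1, 4] (same object as result1, result2)
`print(result1)` → prints [3, 1, 4]
`print(result2)` → prints [3, 1, 4]
`print(result3)` → prints [3, 1, 4]
`print(result1 is result2)` → prints True

Answer:
[3, 1, 4]
[3, 1, 4]
[3, 1, 4]
True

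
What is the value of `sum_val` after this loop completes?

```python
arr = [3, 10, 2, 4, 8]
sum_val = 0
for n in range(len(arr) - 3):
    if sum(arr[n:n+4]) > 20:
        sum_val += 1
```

Count windows with sum > 20
`sum_val` takes the values: 0 → 1

Answer: 1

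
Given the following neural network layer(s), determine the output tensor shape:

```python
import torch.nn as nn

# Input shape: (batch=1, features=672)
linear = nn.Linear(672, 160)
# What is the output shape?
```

Input: (1, 672) -> Output: (1, 160)

Answer: (1, 160)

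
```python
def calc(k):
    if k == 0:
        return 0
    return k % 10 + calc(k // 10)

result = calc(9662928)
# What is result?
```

Sum of digits of 9662928: 8 + 2 + 9 + 2 + 6 + 6 + 9 = 42

Answer: 42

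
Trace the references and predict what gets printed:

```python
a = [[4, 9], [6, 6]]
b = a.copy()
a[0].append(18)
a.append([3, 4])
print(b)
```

Key concept: shallow copy with nested lists.
Step by step:
`a = [[4, 9], [6, 6]]` → a = [[4, 9], [6, 6]]
`b = a.copy()` → b = [[4, 9], [6, 6]]
`a[0].append(18)` → a = [[4, 9, 18], [6, 6]]; b = [[4, 9, 18], [6, 6]]
`a.append([3, 4])` → a = [[4, 9, 18], [6, 6], [3, 4]]
`print(b)` → prints [[4, 9, 18], [6, 6]]

Answer: [[4, 9, 18], [6, 6]]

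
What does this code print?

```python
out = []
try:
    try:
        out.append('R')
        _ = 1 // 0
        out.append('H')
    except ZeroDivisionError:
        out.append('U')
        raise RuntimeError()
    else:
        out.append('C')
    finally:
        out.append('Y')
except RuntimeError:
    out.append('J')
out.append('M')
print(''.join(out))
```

Execution trace: 'R' (inner try body) → 'U' (inner except ZeroDivisionError) → 'Y' (inner finally) → 'J' (outer except RuntimeError) → 'M' (after the try/except). Output: RUYJM

Answer: RUYJM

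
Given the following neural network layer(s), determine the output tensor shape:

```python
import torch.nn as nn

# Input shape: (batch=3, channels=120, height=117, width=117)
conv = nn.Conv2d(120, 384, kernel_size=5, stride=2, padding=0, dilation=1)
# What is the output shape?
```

Input: (3, 120, 117, 117) -> Output: (3, 384, 57, 57)

Answer: (3, 384, 57, 57)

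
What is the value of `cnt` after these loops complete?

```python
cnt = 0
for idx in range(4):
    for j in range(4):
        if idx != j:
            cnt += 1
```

4² - 4 (exclude diagonal)
`cnt` takes the values: 0 → 1 → 2 → 3 → 4 → 5 → 6 → 7 → 8 → 9 → 10 → 11 → 12

Answer: 12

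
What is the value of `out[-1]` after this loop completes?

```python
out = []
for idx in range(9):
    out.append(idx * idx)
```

Last element of squares 0 to 8
`out` takes the values: [] → [0] → [0, 1] → [0, 1, 4] → [0, 1, 4, 9] → [0, 1, 4, 9, 16] → [0, 1, 4, 9, 16, 25] → [0, 1, 4, 9, 16, 25, 36] → [0, 1, 4, 9, 16, 25, 36, 49] → [0, 1, 4, 9, 16, 25, 36, 49, 64]
So `out[-1]` = 64

Answer: 64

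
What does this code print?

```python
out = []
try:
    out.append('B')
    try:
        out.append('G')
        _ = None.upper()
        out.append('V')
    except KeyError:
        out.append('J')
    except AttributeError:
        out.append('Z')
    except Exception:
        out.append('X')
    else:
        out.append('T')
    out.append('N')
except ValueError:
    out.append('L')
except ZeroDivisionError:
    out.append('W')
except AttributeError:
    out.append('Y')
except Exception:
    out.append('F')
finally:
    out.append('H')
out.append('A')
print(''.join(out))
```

Execution trace: 'B' (try body) → 'G' (inner try body) → 'Z' (inner except AttributeError) → 'N' (try body, no exception) → 'H' (finally) → 'A' (after the try/except). Output: BGZNHA

Answer: BGZNHA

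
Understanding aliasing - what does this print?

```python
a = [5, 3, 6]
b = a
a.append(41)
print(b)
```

Key concept: basic list aliasing.
Step by step:
`a = [5, 3, 6]` → a = [5, 3, 6]
`b = a` → b = [5, 3, 6] (same object as a)
`a.append(41)` → a = [5, 3, 6, 41] (same object as b); b = [5, 3, 6, 41] (same object as a)
`print(b)` → prints [5, 3, 6, 41]

Answer: [5, 3, 6, 41]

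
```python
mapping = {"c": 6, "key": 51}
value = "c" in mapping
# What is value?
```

Trace:
`mapping = {"c": 6, "key": 51}` → mapping = {'c': 6, 'key': 51}
`value = "c" in mapping` → value = True
So value = True

Answer: True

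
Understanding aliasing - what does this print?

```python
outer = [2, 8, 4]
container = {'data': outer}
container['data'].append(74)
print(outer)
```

Key concept: dict holds reference to list.
Step by step:
`outer = [2, 8, 4]` → outer = [2, 8, 4]
`container = {'data': outer}` → container = {'data': [2, 8, 4]}
`container['data'].append(74)` → outer = [2, 8, 4, 74]; container = {'data': [2, 8, 4, 74]}
`print(outer)` → prints [2, 8, 4, 74]

Answer: [2, 8, 4, 74]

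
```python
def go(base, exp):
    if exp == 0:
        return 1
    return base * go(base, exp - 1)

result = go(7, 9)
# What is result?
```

go(7, 9) = 7 * 7 * 7 * 7 * 7 * 7 * 7 * 7 * 7 = 40353607

Answer: 40353607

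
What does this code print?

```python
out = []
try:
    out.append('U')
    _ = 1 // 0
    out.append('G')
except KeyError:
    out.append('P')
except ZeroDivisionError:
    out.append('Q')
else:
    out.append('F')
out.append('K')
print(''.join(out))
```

Execution trace: 'U' (try body) → 'Q' (except ZeroDivisionError) → 'K' (after the try/except). Output: UQK

Answer: UQK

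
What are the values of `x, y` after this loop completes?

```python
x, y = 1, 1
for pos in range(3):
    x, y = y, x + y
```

Fibonacci: after 3 iterations
`x, y` takes the values: (1, 1) → (1, 2) → (2, 3) → (3, 5)

Answer: 3, 5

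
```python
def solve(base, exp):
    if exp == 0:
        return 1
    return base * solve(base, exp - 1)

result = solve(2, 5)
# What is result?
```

solve(2, 5) = 2 * 2 * 2 * 2 * 2 = 32

Answer: 32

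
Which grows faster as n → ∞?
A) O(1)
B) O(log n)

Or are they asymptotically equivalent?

O(1) vs O(log n): Higher order terms dominate.

Answer: B) O(log n) grows faster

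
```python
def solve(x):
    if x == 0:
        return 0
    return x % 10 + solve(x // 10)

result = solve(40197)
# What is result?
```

Sum of digits of 40197: 7 + 9 + 1 + 0 + 4 = 21

Answer: 21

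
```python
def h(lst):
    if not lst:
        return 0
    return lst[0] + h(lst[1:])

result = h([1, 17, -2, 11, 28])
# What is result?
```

1 + 17 + (-2) + 11 + 28 + 0 = 55

Answer: 55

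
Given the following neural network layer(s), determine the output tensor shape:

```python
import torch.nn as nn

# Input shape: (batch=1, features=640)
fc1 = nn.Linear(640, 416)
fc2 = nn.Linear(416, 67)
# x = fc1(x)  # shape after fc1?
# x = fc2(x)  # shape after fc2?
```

Input: (1, 640) -> after fc1: (1, 416) -> Output: (1, 67)

Answer: (1, 67)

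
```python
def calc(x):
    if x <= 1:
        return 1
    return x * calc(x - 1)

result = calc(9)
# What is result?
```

calc(9) = 9 * 8 * 7 * 6 * 5 * 4 * 3 * 2 * 1 = 362880

Answer: 362880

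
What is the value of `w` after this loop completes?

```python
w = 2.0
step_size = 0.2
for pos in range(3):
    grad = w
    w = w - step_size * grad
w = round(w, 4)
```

Gradient descent: w = 2.0 * (1 - 0.2)^3
`w` takes the values: 2.0 → 1.6 → 1.28 → 1.024

Answer: 1.024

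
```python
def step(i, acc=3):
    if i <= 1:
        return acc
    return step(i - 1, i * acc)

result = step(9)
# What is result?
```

Accumulator trace (n, acc): (9, 3) -> (8, 27) -> (7, 216) -> (6, 1512) -> (5, 9072) -> (4, 45360) -> (3, 181440) -> (2, 544320) -> (1, 1088640) -> return 1088640

Answer: 1088640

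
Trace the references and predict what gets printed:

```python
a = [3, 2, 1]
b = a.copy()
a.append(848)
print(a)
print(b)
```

Key concept: list.copy() creates independent copy.
Step by step:
`a = [3, 2, 1]` → a = [3, 2, 1]
`b = a.copy()` → b = [3, 2, 1]
`a.append(848)` → a = [3, 2, 1, 848]
`print(a)` → prints [3, 2, 1, 848]
`print(b)` → prints [3, 2, 1]

Answer:
[3, 2, 1, 848]
[3, 2, 1]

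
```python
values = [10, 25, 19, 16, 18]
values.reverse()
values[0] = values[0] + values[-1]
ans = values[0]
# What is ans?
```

Trace:
`values = [10, 25, 19, 16, 18]` → values = [10, 25, 19, 16, 18]
`values.reverse()` → values = [18, 16, 19, 25, 10]
`values[0] = values[0] + values[-1]` → values = [28, 16, 19, 25, 10]
`ans = values[0]` → ans = 28
So ans = 28

Answer: 28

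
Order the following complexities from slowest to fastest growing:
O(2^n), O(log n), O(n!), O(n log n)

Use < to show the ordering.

Ordered by growth rate: O(log n) < O(n log n) < O(2^n) < O(n!)

Answer: O(log n) < O(n log n) < O(2^n) < O(n!)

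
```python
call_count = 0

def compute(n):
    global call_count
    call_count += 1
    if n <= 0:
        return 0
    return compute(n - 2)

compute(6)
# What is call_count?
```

Linear recursion stepping by 2: 4 calls from n=6 down to ≤0.

Answer: 4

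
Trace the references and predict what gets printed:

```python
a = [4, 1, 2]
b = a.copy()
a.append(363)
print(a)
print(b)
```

Key concept: list.copy() creates independent copy.
Step by step:
`a = [4, 1, 2]` → a = [4, 1, 2]
`b = a.copy()` → b = [4, 1, 2]
`a.append(363)` → a = [4, 1, 2, 363]
`print(a)` → prints [4, 1, 2, 363]
`print(b)` → prints [4, 1, 2]

Answer:
[4, 1, 2, 363]
[4, 1, 2]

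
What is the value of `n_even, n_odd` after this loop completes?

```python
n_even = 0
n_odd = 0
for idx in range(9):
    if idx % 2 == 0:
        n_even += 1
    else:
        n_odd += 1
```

Count evens and odds in range(9)
`n_even, n_odd` takes the values: (0, 0) → (1, 0) → (1, 1) → (2, 1) → (2, 2) → (3, 2) → (3, 3) → (4, 3) → (4, 4) → (5, 4)

Answer: 5, 4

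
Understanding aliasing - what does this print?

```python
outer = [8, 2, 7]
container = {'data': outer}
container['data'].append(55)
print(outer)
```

Key concept: dict holds reference to list.
Step by step:
`outer = [8, 2, 7]` → outer = [8, 2, 7]
`container = {'data': outer}` → container = {'data': [8, 2, 7]}
`container['data'].append(55)` → outer = [8, 2, 7, 55]; container = {'data': [8, 2, 7, 55]}
`print(outer)` → prints [8, 2, 7, 55]

Answer: [8, 2, 7, 55]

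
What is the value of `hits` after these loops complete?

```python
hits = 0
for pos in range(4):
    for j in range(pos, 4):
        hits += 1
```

Upper triangle: 4 + 3 + ... + 1
`hits` takes the values: 0 → 1 → 2 → 3 → 4 → 5 → 6 → 7 → 8 → 9 → 10

Answer: 10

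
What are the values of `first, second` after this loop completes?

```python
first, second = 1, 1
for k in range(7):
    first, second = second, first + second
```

Fibonacci: after 7 iterations
`first, second` takes the values: (1, 1) → (1, 2) → (2, 3) → (3, 5) → (5, 8) → (8, 13) → (13, 21) → (21, 34)

Answer: 21, 34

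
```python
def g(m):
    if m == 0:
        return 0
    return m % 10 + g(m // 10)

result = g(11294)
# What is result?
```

Sum of digits of 11294: 4 + 9 + 2 + 1 + 1 = 17

Answer: 17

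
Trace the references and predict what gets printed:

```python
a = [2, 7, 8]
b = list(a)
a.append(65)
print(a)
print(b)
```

Key concept: list() constructor creates copy.
Step by step:
`a = [2, 7, 8]` → a = [2, 7, 8]
`b = list(a)` → b = [2, 7, 8]
`a.append(65)` → a = [2, 7, 8, 65]
`print(a)` → prints [2, 7, 8, 65]
`print(b)` → prints [2, 7, 8]

Answer:
[2, 7, 8, 65]
[2, 7, 8]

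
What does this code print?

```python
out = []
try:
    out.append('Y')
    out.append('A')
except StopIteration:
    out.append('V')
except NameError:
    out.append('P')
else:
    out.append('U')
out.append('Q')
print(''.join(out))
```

Execution trace: 'Y' (try body) → 'A' (try body, no exception) → 'U' (else) → 'Q' (after the try/except). Output: YAUQ

Answer: YAUQ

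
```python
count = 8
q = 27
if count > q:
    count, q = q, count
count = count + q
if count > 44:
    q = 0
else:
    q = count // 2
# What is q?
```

Trace:
`count = 8` → count = 8
`q = 27` → q = 27
`if count > q: ...` → count > q is False → no variable changes
`count = count + q` → count = 35
`if count > 44: ...` → count > 44 is False, take else branch → q = 17
So q = 17

Answer: 17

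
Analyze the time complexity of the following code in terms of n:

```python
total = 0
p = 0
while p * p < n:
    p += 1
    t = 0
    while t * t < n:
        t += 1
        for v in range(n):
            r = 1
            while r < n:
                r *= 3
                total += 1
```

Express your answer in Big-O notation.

Each loop level contributes: √n × √n × n × log n. Multiplying the contributions gives O(n^2 log n).

Answer: O(n^2 log n)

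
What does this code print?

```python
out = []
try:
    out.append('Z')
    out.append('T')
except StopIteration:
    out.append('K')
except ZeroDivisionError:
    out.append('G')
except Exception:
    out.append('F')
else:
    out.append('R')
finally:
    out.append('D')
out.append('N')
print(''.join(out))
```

Execution trace: 'Z' (try body) → 'T' (try body, no exception) → 'R' (else) → 'D' (finally) → 'N' (after the try/except). Output: ZTRDN

Answer: ZTRDN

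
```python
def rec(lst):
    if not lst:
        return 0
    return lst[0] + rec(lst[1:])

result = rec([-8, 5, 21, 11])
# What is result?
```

(-8) + 5 + 21 + 11 + 0 = 29

Answer: 29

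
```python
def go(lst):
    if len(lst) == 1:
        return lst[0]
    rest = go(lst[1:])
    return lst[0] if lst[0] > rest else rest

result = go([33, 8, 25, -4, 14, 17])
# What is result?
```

Recursive max over [33, 8, 25, -4, 14, 17] = 33

Answer: 33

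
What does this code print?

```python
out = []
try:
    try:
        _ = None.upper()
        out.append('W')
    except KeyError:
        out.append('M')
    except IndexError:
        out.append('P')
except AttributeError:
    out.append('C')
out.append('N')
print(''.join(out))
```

Execution trace: 'C' (outer except AttributeError) → 'N' (after the try/except). Output: CN

Answer: CN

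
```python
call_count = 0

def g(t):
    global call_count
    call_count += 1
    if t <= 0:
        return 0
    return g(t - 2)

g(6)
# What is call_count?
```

Linear recursion stepping by 2: 4 calls from t=6 down to ≤0.

Answer: 4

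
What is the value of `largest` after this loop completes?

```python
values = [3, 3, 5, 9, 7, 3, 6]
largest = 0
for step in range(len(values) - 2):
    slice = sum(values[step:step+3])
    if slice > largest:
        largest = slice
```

Max sum of 3-element window in [3, 3, 5, 9, 7, 3, 6]
`largest` takes the values: 0 → 11 → 17 → 21

Answer: 21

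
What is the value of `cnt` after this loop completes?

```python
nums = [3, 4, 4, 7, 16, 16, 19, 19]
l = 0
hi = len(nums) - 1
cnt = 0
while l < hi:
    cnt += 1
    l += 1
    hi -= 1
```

Iterations until pointers meet (list length 8)
`cnt` takes the values: 0 → 1 → 2 → 3 → 4

Answer: 4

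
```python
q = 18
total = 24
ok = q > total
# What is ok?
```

Trace:
`q = 18` → q = 18
`total = 24` → total = 24
`ok = q > total` → ok = False
So ok = False

Answer: False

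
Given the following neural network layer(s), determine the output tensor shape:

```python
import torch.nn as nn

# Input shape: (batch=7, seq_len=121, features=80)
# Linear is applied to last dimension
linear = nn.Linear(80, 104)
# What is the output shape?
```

Input: (7, 121, 80) -> Output: (7, 121, 104)

Answer: (7, 121, 104)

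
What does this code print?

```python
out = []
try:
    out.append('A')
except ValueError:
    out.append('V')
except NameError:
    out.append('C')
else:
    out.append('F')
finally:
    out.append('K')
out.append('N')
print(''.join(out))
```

Execution trace: 'A' (try body, no exception) → 'F' (else) → 'K' (finally) → 'N' (after the try/except). Output: AFKN

Answer: AFKN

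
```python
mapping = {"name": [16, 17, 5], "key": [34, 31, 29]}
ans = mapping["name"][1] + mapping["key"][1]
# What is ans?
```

Trace:
`mapping = {"name": [16, 17, 5], "key": [34, 31, 29]}` → mapping = {'name': [16, 17, 5], 'key': [34, 31, 29]}
`ans = mapping["name"][1] + mapping["key"][1]` → ans = 48
So ans = 48

Answer: 48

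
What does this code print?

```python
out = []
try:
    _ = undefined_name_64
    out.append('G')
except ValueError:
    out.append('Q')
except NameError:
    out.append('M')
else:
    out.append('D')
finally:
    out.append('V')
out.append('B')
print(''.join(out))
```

Execution trace: 'M' (except NameError) → 'V' (finally) → 'B' (after the try/except). Output: MVB

Answer: MVB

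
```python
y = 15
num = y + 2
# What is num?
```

Trace:
`y = 15` → y = 15
`num = y + 2` → num = 17
So num = 17

Answer: 17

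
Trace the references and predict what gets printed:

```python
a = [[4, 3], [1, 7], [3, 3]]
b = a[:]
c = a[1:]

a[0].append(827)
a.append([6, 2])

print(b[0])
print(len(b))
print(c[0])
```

Key concept: slice with nested mutation.
Step by step:
`a = [[4, 3], [1, 7], [3, 3]]` → a = [[4, 3], [1, 7], [3, 3]]
`b = a[:]` → b = [[4, 3], [1, 7], [3, 3]]
`c = a[1:]` → c = [[1, 7], [3, 3]]
`a[0].append(827)` → a = [[4, 3, 827], [1, 7], [3, 3]]; b = [[4, 3, 827], [1, 7], [3, 3]]
`a.append([6, 2])` → a = [[4, 3, 827], [1, 7], [3, 3], [6, 2]]
`print(b[0])` → prints [4, 3, 827]
`print(len(b))` → prints 3
`print(c[0])` → prints [1, 7]

Answer:
[4, 3, 827]
3
[1, 7]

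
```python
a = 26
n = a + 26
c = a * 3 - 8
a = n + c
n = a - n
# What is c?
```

Trace:
`a = 26` → a = 26
`n = a + 26` → n = 52
`c = a * 3 - 8` → c = 70
`a = n + c` → a = 122
`n = a - n` → n = 70
So c = 70

Answer: 70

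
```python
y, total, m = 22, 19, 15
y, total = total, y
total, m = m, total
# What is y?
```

Trace:
`y, total, m = 22, 19, 15` → y = 22; total = 19; m = 15
`y, total = total, y` → y = 19; total = 22
`total, m = m, total` → total = 15; m = 22
So y = 19

Answer: 19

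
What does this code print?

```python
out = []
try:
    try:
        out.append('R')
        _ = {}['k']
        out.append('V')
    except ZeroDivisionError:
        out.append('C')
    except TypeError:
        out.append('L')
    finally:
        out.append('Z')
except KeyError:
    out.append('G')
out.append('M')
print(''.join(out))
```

Execution trace: 'R' (inner try body) → 'Z' (inner finally) → 'G' (outer except KeyError) → 'M' (after the try/except). Output: RZGM

Answer: RZGM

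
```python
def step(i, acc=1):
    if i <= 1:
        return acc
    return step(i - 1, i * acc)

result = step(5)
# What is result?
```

Accumulator trace (n, acc): (5, 1) -> (4, 5) -> (3, 20) -> (2, 60) -> (1, 120) -> return 120

Answer: 120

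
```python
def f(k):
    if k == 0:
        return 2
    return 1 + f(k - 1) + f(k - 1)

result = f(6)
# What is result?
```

f(k) = 1 + 2·f(k-1), f(0)=2. Closed form: (2+1)·2^6 - 1 = 191.

Answer: 191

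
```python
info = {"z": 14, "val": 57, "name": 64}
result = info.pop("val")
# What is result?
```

Trace:
`info = {"z": 14, "val": 57, "name": 64}` → info = {'z': 14, 'val': 57, 'name': 64}
`result = info.pop("val")` → info = {'z': 14, 'name': 64}; result = 57
So result = 57

Answer: 57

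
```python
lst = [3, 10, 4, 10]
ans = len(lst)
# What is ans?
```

Trace:
`lst = [3, 10, 4, 10]` → lst = [3, 10, 4, 10]
`ans = len(lst)` → ans = 4
So ans = 4

Answer: 4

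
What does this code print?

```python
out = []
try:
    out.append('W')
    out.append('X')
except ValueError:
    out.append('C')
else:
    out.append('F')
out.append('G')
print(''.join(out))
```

Execution trace: 'W' (try body) → 'X' (try body, no exception) → 'F' (else) → 'G' (after the try/except). Output: WXFG

Answer: WXFG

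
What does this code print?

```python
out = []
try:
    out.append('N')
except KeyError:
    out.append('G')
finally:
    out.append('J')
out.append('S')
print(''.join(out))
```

Execution trace: 'N' (try body, no exception) → 'J' (finally) → 'S' (after the try/except). Output: NJS

Answer: NJS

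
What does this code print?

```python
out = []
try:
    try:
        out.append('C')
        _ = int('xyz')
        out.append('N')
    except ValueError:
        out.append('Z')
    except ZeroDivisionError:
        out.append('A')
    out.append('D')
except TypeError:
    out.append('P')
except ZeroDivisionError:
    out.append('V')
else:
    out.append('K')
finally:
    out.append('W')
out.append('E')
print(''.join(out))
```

Execution trace: 'C' (inner try body) → 'Z' (inner except ValueError) → 'D' (try body, no exception) → 'K' (else) → 'W' (finally) → 'E' (after the try/except). Output: CZDKWE

Answer: CZDKWE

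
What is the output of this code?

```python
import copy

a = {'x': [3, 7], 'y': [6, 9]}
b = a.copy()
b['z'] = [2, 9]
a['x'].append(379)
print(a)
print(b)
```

Key concept: shallow copy of dict with mutable values.
Step by step:
`a = {'x': [3, 7], 'y': [6, 9]}` → a = {'x': [3, 7], 'y': [6, 9]}
`b = a.copy()` → b = {'x': [3, 7], 'y': [6, 9]}
`b['z'] = [2, 9]` → b = {'x': [3, 7], 'y': [6, 9], 'z': [2, 9]}
`a['x'].append(379)` → a = {'x': [3, 7, 379], 'y': [6, 9]}; b = {'x': [3, 7, 379], 'y': [6, 9], 'z': [2, 9]}
`print(a)` → prints {'x': [3, 7, 379], 'y': [6, 9]}
`print(b)` → prints {'x': [3, 7, 379], 'y': [6, 9], 'z': [2, 9]}

Answer:
{'x': [3, 7, 379], 'y': [6, 9]}
{'x': [3, 7, 379], 'y': [6, 9], 'z': [2, 9]}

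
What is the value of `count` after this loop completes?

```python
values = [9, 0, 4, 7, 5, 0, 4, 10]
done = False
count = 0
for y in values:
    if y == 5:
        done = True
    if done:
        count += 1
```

Count elements after first 5 in [9, 0, 4, 7, 5, 0, 4, 10]
`count` takes the values: 0 → 1 → 2 → 3 → 4

Answer: 4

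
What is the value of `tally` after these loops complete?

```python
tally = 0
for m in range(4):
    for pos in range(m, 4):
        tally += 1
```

Upper triangle: 4 + 3 + ... + 1
`tally` takes the values: 0 → 1 → 2 → 3 → 4 → 5 → 6 → 7 → 8 → 9 → 10

Answer: 10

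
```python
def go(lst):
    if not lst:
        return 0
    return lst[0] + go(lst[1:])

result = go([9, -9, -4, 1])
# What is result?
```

9 + (-9) + (-4) + 1 + 0 = -3

Answer: -3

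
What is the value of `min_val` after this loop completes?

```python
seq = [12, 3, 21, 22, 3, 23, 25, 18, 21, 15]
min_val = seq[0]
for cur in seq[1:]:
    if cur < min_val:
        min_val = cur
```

Minimum of [12, 3, 21, 22, 3, 23, 25, 18, 21, 15]
`min_val` takes the values: 12 → 3

Answer: 3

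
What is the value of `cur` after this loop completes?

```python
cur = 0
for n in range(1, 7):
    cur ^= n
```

XOR of 1 to 6
`cur` takes the values: 0 → 1 → 3 → 0 → 4 → 1 → 7

Answer: 7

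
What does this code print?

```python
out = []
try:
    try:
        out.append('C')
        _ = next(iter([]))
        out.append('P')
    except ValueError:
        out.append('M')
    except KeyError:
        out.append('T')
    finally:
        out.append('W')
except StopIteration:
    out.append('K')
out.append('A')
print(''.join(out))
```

Execution trace: 'C' (try body) → 'W' (finally) → 'K' (outer except StopIteration) → 'A' (after the try/except). Output: CWKA

Answer: CWKA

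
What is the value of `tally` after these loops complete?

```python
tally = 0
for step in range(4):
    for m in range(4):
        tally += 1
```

4 * 4 = 16
`tally` takes the values: 0 → 1 → 2 → 3 → 4 → 5 → 6 → 7 → 8 → 9 → 10 → 11 → 12 → 13 → 14 → 15 → 16

Answer: 16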